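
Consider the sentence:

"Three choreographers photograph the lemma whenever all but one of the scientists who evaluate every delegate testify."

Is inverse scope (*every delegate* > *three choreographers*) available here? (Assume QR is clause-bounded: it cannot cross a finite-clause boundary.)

No

The target quantifier *every delegate* is part of the relative clause *who evaluate every delegate*, which is itself inside the adjunct *whenever all but one of the scientists who evaluate every delegate testify*.
Even if one barrier were somehow void, the other would still block QR.
So *every delegate* cannot raise to a position above *three choreographers*.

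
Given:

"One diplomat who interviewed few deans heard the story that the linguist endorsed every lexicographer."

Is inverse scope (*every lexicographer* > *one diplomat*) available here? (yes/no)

*every lexicographer* is embedded in the complex NP *the story that the linguist endorsed every lexicographer*.
The Complex NP Constraint bars QR out of the complement clause of a noun.
The inverse ordering *every lexicographer* > *one diplomat* is therefore underivable.

No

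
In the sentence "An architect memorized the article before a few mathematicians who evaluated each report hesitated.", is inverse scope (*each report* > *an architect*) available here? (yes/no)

*each report* is embedded in the relative clause *who evaluated each report*, which is itself inside the adjunct *before a few mathematicians who evaluated each report hesitated*.
Both the relative clause and the enclosing adjunct are scope islands; QR cannot cross either.
So *each report* cannot raise to a position above *an architect*.

No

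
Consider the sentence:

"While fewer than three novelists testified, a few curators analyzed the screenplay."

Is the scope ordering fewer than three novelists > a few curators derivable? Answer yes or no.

No

The DP *fewer than three novelists* is contained in the adjunct clause *while fewer than three novelists testified*.
Since the clause is an adjunct (not a complement), the Adjunct Condition blocks QR across its edge.
So the wide-scope reading for *fewer than three novelists* is blocked.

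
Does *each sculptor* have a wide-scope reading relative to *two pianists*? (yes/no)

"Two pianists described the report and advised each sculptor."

*each sculptor* sits inside one conjunct of the coordinate structure (*advised each sculptor*).
QR out of a conjunct would have to apply non-ATB, which the CSC forbids.
*each sculptor* is confined to the island and cannot take scope over *two pianists*.

No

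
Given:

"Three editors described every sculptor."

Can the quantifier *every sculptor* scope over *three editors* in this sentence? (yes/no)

Yes

*three editors* and *every sculptor* are co-arguments of the matrix verb, with nothing but a clause-internal boundary between them.
QR within a single clause is free, so the lower quantifier may take scope over the higher one.
So *every sculptor* > *three editors* is among the available readings.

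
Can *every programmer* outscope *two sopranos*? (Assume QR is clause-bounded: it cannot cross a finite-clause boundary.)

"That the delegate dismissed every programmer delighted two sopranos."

No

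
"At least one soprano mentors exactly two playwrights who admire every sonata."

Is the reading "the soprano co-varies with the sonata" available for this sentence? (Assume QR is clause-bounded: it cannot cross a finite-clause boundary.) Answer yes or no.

No

This is the *every sonata* > *at least one soprano* reading.
The DP *every sonata* is contained in the relative clause *who admire every sonata* modifying *exactly two playwrights*.
Relative clauses are scope islands: a quantifier cannot QR out of a relative clause to take scope in the matrix clause.
Hence only narrow scope for *every sonata* (under *at least one soprano*) survives.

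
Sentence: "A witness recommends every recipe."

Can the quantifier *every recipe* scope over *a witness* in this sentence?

Yes

*every recipe* is the matrix object and *a witness* the matrix subject; the two are clausemates.
Since no island is crossed, the inverse ordering is licensed alongside surface scope.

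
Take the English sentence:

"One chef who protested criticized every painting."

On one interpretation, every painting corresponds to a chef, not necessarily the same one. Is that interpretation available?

The described interpretation is the *every painting* > *one chef* scoping.
*every painting* is a matrix argument; only *one chef* is modified by the relative clause *who protested*, so the RC island is irrelevant to the target quantifier.
QR within a single clause is free, so the lower quantifier may take scope over the higher one.

Yes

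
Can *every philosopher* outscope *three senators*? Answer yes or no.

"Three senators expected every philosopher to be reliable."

The ECM infinitive is scope-transparent — *every philosopher* is free to raise above *three senators*.
No island intervenes, so both surface and inverse scope are derivable.

Yes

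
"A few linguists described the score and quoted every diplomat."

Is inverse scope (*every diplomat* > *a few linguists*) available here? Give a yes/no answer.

The target quantifier *every diplomat* is part of one conjunct of the coordinate structure (*quoted every diplomat*).
A quantifier cannot raise out of one conjunct of a coordination across the whole coordinate structure — the CSC applies to QR.
*every diplomat* > *a few linguists* would require crossing that boundary, which is illicit.

No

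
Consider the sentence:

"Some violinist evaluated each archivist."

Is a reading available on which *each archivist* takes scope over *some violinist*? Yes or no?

Both DPs are arguments of the same predicate; there is no clause or island boundary between them.
Ordinary QR to a clause-peripheral position gives the wide-scope LF for the lower DP.

Yes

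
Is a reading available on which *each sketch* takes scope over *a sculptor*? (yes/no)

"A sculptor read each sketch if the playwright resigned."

Yes

The adjunct clause does not contain *each sketch*, which is the matrix object.
Ordinary QR to a clause-peripheral position gives the wide-scope LF for the lower DP.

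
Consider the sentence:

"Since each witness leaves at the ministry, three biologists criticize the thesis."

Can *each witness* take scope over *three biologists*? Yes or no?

The target quantifier *each witness* is part of the adjunct clause *since each witness leaves at the ministry*.
The adjunct-island constraint bars QR out of an adverbial clause.
There is no licit LF on which *each witness* c-commands *three biologists*.

No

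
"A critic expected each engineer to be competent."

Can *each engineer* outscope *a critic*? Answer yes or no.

ECM infinitives lack a CP barrier, so *each engineer* can QR over the matrix subject *a critic*.
With no island boundary between them, the object can take inverse scope over the subject via ordinary QR within the clause.
The sentence is scopally ambiguous between *a critic* > *each engineer* and *each engineer* > *a critic*.

Yes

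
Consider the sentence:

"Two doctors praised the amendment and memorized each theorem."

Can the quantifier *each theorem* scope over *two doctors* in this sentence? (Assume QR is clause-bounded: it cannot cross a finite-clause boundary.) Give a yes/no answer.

*each theorem* sits inside one conjunct of the coordinate structure (*memorized each theorem*).
Coordinate structures are islands for non-across-the-board movement, QR included.
So *each theorem* cannot raise to a position above *two doctors*.

No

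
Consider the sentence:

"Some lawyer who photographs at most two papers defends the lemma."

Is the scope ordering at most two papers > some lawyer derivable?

*at most two papers* is embedded in the relative clause *who photographs at most two papers*.
QR out of a relative clause is ruled out by the relative-clause island constraint.
There is no licit LF on which *at most two papers* c-commands *some lawyer*.

No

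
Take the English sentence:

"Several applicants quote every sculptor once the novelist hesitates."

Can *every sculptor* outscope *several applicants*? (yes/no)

The adjunct clause does not contain *every sculptor*, which is the matrix object.
With no island boundary between them, the object can take inverse scope over the subject via ordinary QR within the clause.
Both orderings are possible: *several applicants* > *every sculptor* and *every sculptor* > *several applicants*.

Yes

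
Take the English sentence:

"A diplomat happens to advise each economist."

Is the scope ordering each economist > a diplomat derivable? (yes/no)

Yes

Raising constructions are monoclausal for scope purposes; *each economist* is not separated from *a diplomat* by any island.
Ordinary QR to a clause-peripheral position gives the wide-scope LF for the lower DP.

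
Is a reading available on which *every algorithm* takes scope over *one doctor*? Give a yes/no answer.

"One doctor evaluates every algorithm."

*every algorithm* and *one doctor* are in the same minimal clause.
Nothing blocks QR of the lower DP to a position above the higher one, so inverse scope is available.

Yes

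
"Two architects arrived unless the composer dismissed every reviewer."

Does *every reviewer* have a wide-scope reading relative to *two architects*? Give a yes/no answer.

No

*every reviewer* occurs within the adjunct clause *unless the composer dismissed every reviewer*.
Adverbial clauses are not L-marked, so they are barriers for QR — the quantifier cannot escape the adjunct.
The inverse ordering *every reviewer* > *two architects* is therefore underivable.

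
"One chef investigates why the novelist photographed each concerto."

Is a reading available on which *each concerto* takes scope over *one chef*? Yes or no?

No

*each concerto* is embedded in the embedded question *why the novelist photographed each concerto*.
Embedded questions are wh-islands: a quantifier inside an indirect question cannot QR into the matrix clause.
So *each concerto* cannot raise to a position above *one chef*.
(Only the surface reading survives: one fixed chef with respect to all the relevant concertos.)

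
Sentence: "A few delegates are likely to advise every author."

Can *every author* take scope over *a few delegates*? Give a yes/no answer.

Yes

The matrix predicate is a raising verb, whose infinitival complement is not a scope island — *every author* can QR into the matrix clause.
With no island boundary between them, the object can take inverse scope over the subject via ordinary QR within the clause.
Both orderings are possible: *a few delegates* > *every author* and *every author* > *a few delegates*.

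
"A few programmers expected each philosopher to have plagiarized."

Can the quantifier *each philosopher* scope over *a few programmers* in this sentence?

This is an ECM construction: *each philosopher* is the infinitival subject, Case-marked by the matrix verb, and the infinitive is transparent for QR.
Clause-internal QR can adjoin the lower DP above the subject, yielding the inverse reading.

Yes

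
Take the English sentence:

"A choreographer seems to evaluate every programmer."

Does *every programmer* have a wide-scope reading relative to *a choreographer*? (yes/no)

The matrix predicate is a raising verb, whose infinitival complement is not a scope island — *every programmer* can QR into the matrix clause.
QR within a single clause is free, so the lower quantifier may take scope over the higher one.

Yes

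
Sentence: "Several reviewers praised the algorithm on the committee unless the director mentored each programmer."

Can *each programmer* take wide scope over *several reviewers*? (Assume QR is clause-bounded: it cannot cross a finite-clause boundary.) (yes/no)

No

The DP *each programmer* is contained in the adjunct clause *unless the director mentored each programmer*.
Scope out of an adjunct clause is unavailable: QR respects the adjunct-island constraint.
So the wide-scope reading for *each programmer* is blocked.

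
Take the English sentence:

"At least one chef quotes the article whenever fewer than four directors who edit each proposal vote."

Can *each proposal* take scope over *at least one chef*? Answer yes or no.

*each proposal* occurs within the relative clause *who edit each proposal*, which is itself inside the adjunct *whenever fewer than four directors who edit each proposal vote*.
Even if one barrier were somehow void, the other would still block QR.
There is no licit LF on which *each proposal* c-commands *at least one chef*.

No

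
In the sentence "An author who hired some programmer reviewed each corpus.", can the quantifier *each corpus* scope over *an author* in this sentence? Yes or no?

Yes

The RC *who hired some programmer* is an island, but *each corpus* is not inside it — it is the matrix object, a clausemate of *an author*.
With no island boundary between them, the object can take inverse scope over the subject via ordinary QR within the clause.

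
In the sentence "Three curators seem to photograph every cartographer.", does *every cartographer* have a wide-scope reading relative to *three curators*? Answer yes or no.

The matrix predicate is a raising verb, whose infinitival complement is not a scope island — *every cartographer* can QR into the matrix clause.
With no island boundary between them, the object can take inverse scope over the subject via ordinary QR within the clause.

Yes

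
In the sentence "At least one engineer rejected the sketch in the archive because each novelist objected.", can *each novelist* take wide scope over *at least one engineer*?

No

*each novelist* occurs within the adjunct clause *because each novelist objected*.
Adjunct clauses are scope islands: a quantifier inside an adjunct cannot raise into the matrix clause.
There is no licit LF on which *each novelist* c-commands *at least one engineer*.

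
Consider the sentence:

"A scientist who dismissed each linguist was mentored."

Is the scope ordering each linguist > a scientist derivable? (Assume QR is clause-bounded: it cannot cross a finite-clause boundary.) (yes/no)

No

The target quantifier *each linguist* is part of the relative clause *who dismissed each linguist*.
Quantifiers inside a relative clause are trapped there; the RC boundary blocks QR.
There is no licit LF on which *each linguist* c-commands *a scientist*.
(Only the surface reading survives: one fixed scientist with respect to all the relevant linguists.)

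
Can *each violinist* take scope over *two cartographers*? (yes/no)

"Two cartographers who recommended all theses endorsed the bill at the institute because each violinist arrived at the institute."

Structurally, *each violinist* is inside the adjunct clause *because each violinist arrived at the institute*.
Adjuncts are opaque for quantifier raising; a quantifier in an adjunct stays inside it.
Hence only narrow scope for *each violinist* (under *two cartographers*) survives.

No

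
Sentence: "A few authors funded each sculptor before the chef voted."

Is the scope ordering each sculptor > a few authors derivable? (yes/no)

The adjunct clause does not contain *each sculptor*, which is the matrix object.
QR within a single clause is free, so the lower quantifier may take scope over the higher one.
Both orderings are possible: *a few authors* > *each sculptor* and *each sculptor* > *a few authors*.

Yes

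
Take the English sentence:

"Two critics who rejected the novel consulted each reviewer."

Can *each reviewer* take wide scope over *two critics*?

Yes

The relative clause *who rejected the novel* modifies *two critics*, but *each reviewer* is not inside that relative clause — it is an argument of the matrix verb.
Ordinary QR to a clause-peripheral position gives the wide-scope LF for the lower DP.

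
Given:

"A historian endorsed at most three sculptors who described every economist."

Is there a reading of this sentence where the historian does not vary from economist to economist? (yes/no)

The described interpretation is the *a historian* > *every economist* scoping.
Surface scope (*a historian* > *every economist*) is always derivable; islands only block QR, not in-situ interpretation.

Yes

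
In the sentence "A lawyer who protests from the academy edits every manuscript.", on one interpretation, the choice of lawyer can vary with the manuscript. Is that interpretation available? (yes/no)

Yes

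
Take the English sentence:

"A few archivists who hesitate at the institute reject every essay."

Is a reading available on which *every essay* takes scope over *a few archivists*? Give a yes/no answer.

The RC *who hesitate at the institute* is an island, but *every essay* is not inside it — it is the matrix object, a clausemate of *a few archivists*.
Since no island is crossed, the inverse ordering is licensed alongside surface scope.

Yes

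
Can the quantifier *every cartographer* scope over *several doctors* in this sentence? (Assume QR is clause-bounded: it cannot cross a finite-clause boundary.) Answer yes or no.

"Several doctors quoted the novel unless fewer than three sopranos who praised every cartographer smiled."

Structurally, *every cartographer* is inside the relative clause *who praised every cartographer*, which is itself inside the adjunct *unless fewer than three sopranos who praised every cartographer smiled*.
Two island boundaries intervene — the relative clause and the adjunct. Either alone would block QR.
So *every cartographer* cannot raise high enough to outscope *several doctors*; only the surface ordering *several doctors* > *every cartographer* is available.

No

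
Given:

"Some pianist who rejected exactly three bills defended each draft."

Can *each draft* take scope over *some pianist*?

Yes

The relative clause *who rejected exactly three bills* modifies *some pianist*, but *each draft* is not inside that relative clause — it is an argument of the matrix verb.
Clause-internal QR can adjoin the lower DP above the subject, yielding the inverse reading.
So *each draft* > *some pianist* is among the available readings.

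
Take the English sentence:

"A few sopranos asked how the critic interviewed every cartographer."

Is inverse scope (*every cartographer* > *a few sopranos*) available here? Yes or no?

No

The target quantifier *every cartographer* is part of the embedded question *how the critic interviewed every cartographer*.
The wh-island constraint blocks QR out of an embedded interrogative.
So *every cartographer* cannot raise to a position above *a few sopranos*.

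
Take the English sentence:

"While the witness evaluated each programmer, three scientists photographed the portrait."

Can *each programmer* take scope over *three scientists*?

*each programmer* sits inside the adjunct clause *while the witness evaluated each programmer*.
Since the clause is an adjunct (not a complement), the Adjunct Condition blocks QR across its edge.
*each programmer* > *three scientists* would require crossing that boundary, which is illicit.

No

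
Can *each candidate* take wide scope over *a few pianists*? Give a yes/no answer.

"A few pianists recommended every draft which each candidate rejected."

No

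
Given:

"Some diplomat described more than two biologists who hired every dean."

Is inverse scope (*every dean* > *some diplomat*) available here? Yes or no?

No

The target quantifier *every dean* is part of the relative clause *who hired every dean* modifying *more than two biologists*.
The relative clause forms an island for QR, so the quantifier is confined to the head noun's restrictor.
Hence only narrow scope for *every dean* (under *some diplomat*) survives.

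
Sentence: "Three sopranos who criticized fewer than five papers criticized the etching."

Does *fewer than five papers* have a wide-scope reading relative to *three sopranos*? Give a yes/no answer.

No

*fewer than five papers* occurs within the relative clause *who criticized fewer than five papers*.
The relative clause forms an island for QR, so the quantifier is confined to the head noun's restrictor.
*fewer than five papers* is confined to the island and cannot take scope over *three sopranos*.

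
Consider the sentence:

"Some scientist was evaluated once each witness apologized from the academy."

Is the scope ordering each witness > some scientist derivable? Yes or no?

The target quantifier *each witness* is part of the adjunct clause *once each witness apologized from the academy*.
Scope out of an adjunct clause is unavailable: QR respects the adjunct-island constraint.
*each witness* > *some scientist* would require crossing that boundary, which is illicit.
(Only the surface reading survives: one fixed scientist with respect to all the relevant witnesses.)

No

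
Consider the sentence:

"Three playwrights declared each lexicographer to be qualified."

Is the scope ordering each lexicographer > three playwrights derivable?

This is an ECM construction: *each lexicographer* is the infinitival subject, Case-marked by the matrix verb, and the infinitive is transparent for QR.
Nothing blocks QR of the lower DP to a position above the higher one, so inverse scope is available.

Yes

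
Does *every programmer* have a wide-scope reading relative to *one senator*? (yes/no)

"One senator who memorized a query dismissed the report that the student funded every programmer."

*every programmer* sits inside the complex NP *the report that the student funded every programmer*.
Noun-complement clauses are scope islands (the Complex NP Constraint): a quantifier inside one cannot scope into the matrix.
*every programmer* > *one senator* would require crossing that boundary, which is illicit.

No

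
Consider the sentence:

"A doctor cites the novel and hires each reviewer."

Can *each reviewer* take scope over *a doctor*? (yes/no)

No

The target quantifier *each reviewer* is part of one conjunct of the coordinate structure (*hires each reviewer*).
Asymmetric QR out of one conjunct violates the Coordinate Structure Constraint.
There is no licit LF on which *each reviewer* c-commands *a doctor*.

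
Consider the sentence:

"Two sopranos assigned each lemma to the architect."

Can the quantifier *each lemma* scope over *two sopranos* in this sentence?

*two sopranos* and *each lemma* are co-arguments of the matrix verb, with nothing but a clause-internal boundary between them.
No island intervenes, so both surface and inverse scope are derivable.
So *each lemma* > *two sopranos* is among the available readings.

Yes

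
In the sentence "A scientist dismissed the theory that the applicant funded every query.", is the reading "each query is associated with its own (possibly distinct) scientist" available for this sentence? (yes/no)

This is the *every query* > *a scientist* reading.
*every query* occurs within the complex NP *the theory that the applicant funded every query*.
The complex NP is opaque for QR — the quantifier is frozen inside the noun's complement.
So *every query* cannot raise to a position above *a scientist*.

No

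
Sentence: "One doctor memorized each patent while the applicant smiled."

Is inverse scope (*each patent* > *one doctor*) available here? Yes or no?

Yes

The adjunct island is irrelevant here — *each patent* and *one doctor* are both in the matrix clause.
QR within a single clause is free, so the lower quantifier may take scope over the higher one.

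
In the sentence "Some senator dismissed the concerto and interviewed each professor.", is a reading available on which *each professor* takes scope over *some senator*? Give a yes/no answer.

Structurally, *each professor* is inside one conjunct of the coordinate structure (*interviewed each professor*).
The Coordinate Structure Constraint blocks movement (including QR) out of a single conjunct.
*each professor* > *some senator* would require crossing that boundary, which is illicit.
(Only the surface reading survives: one fixed senator with respect to all the relevant professors.)

No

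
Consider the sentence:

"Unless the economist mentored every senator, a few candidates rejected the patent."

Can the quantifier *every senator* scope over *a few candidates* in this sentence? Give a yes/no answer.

No

*every senator* sits inside the adjunct clause *unless the economist mentored every senator*.
Scope out of an adjunct clause is unavailable: QR respects the adjunct-island constraint.
*every senator* is confined to the island and cannot take scope over *a few candidates*.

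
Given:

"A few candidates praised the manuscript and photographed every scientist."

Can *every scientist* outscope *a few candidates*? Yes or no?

*every scientist* sits inside one conjunct of the coordinate structure (*photographed every scientist*).
The Coordinate Structure Constraint blocks movement (including QR) out of a single conjunct.
So *every scientist* cannot raise high enough to outscope *a few candidates*; only the surface ordering *a few candidates* > *every scientist* is available.

No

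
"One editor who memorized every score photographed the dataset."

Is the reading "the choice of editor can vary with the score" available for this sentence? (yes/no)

No

The paraphrase describes the scope ordering *every score* > *one editor*.
The DP *every score* is contained in the relative clause *who memorized every score*.
Quantifiers inside a relative clause are trapped there; the RC boundary blocks QR.
The inverse ordering *every score* > *one editor* is therefore underivable.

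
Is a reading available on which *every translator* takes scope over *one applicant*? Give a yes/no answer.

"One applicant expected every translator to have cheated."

The ECM infinitive is scope-transparent — *every translator* is free to raise above *one applicant*.
Ordinary QR to a clause-peripheral position gives the wide-scope LF for the lower DP.

Yes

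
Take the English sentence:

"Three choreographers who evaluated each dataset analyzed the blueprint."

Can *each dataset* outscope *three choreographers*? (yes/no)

*each dataset* is embedded in the relative clause *who evaluated each dataset*.
Relative clauses are scope islands: a quantifier cannot QR out of a relative clause to take scope in the matrix clause.
There is no licit LF on which *each dataset* c-commands *three choreographers*.

No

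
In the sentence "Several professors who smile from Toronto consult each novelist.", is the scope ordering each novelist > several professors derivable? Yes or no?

*each novelist* is a matrix argument; only *several professors* is modified by the relative clause *who smile from Toronto*, so the RC island is irrelevant to the target quantifier.
QR within a single clause is free, so the lower quantifier may take scope over the higher one.

Yes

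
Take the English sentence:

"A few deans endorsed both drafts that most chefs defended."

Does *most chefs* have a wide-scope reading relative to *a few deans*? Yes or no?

*most chefs* sits inside the relative clause *that most chefs defended* modifying *both drafts*.
Relative clauses are scope islands: a quantifier cannot QR out of a relative clause to take scope in the matrix clause.
So *most chefs* cannot raise high enough to outscope *a few deans*; only the surface ordering *a few deans* > *most chefs* is available.

No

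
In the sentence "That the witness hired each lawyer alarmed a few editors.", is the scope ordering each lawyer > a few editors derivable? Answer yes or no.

No

Structurally, *each lawyer* is inside the sentential subject *that the witness hired each lawyer*.
Sentential subjects are islands: a quantifier inside the subject clause cannot raise over the matrix predicate.
The ordering *each lawyer* > *a few editors* is therefore underivable.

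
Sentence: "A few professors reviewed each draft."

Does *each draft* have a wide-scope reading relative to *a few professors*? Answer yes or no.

Yes

*a few professors* and *each draft* are co-arguments of the matrix verb, with nothing but a clause-internal boundary between them.
Clause-internal QR can adjoin the lower DP above the subject, yielding the inverse reading.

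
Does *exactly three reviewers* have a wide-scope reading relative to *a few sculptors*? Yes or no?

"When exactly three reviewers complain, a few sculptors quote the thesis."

No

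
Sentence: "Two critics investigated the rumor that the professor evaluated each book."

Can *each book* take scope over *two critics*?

No

The DP *each book* is contained in the complex NP *the rumor that the professor evaluated each book*.
Since the clause is the complement of a nominal head, the CNPC blocks scope extraction.
*each book* is confined to the island and cannot take scope over *two critics*.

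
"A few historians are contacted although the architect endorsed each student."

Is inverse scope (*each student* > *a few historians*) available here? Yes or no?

No

The DP *each student* is contained in the adjunct clause *although the architect endorsed each student*.
The adjunct-island constraint bars QR out of an adverbial clause.
So *each student* cannot raise to a position above *a few historians*.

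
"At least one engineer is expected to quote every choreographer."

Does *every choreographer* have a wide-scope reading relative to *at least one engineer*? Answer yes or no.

Infinitival complements of raising predicates do not block QR; *every choreographer* and *at least one engineer* are effectively clausemates.
QR within a single clause is free, so the lower quantifier may take scope over the higher one.
Both orderings are possible: *at least one engineer* > *every choreographer* and *every choreographer* > *at least one engineer*.

Yes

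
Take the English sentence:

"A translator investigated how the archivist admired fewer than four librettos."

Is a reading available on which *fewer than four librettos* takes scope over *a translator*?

No

*fewer than four librettos* occurs within the embedded question *how the archivist admired fewer than four librettos*.
Embedded questions are wh-islands: a quantifier inside an indirect question cannot QR into the matrix clause.
Hence only narrow scope for *fewer than four librettos* (under *a translator*) survives.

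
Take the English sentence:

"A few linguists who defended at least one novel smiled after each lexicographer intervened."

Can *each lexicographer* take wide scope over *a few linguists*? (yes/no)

No

The target quantifier *each lexicographer* is part of the adjunct clause *after each lexicographer intervened*.
Scope out of an adjunct clause is unavailable: QR respects the adjunct-island constraint.
*each lexicographer* is confined to the island and cannot take scope over *a few linguists*.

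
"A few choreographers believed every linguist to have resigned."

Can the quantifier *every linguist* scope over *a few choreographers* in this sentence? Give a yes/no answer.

This is an ECM construction: *every linguist* is the infinitival subject, Case-marked by the matrix verb, and the infinitive is transparent for QR.
Nothing blocks QR of the lower DP to a position above the higher one, so inverse scope is available.

Yes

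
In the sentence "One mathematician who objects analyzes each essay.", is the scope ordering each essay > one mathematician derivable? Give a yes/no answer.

The relative clause *who objects* modifies *one mathematician*, but *each essay* is not inside that relative clause — it is an argument of the matrix verb.
With no island boundary between them, the object can take inverse scope over the subject via ordinary QR within the clause.

Yes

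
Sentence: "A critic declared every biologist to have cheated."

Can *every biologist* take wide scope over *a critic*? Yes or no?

*every biologist* is the subject of an ECM infinitive — the infinitival complement of an ECM verb is not a scope island, so *every biologist* can raise into the matrix clause.
With no island boundary between them, the object can take inverse scope over the subject via ordinary QR within the clause.

Yes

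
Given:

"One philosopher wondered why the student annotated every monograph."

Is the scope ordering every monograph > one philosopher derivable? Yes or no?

The DP *every monograph* is contained in the embedded question *why the student annotated every monograph*.
QR across an interrogative CP boundary is ruled out as a wh-island violation.
*every monograph* > *one philosopher* would require crossing that boundary, which is illicit.

No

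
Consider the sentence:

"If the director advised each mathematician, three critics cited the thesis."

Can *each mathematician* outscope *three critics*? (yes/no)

No

The target quantifier *each mathematician* is part of the adjunct clause *if the director advised each mathematician*.
Since the clause is an adjunct (not a complement), the Adjunct Condition blocks QR across its edge.
*each mathematician* > *three critics* would require crossing that boundary, which is illicit.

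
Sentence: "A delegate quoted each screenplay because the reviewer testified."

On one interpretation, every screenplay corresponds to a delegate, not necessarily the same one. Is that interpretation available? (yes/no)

This is the *each screenplay* > *a delegate* reading.
*each screenplay* is a matrix argument; the adjunct is an island but the target quantifier is outside it.
Clause-internal QR can adjoin the lower DP above the subject, yielding the inverse reading.

Yes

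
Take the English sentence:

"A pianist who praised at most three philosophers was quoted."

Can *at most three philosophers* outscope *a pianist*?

No

*at most three philosophers* occurs within the relative clause *who praised at most three philosophers*.
The relative clause forms an island for QR, so the quantifier is confined to the head noun's restrictor.
*at most three philosophers* is confined to the island and cannot take scope over *a pianist*.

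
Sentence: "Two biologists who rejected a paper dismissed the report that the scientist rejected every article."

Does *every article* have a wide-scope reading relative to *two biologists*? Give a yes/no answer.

*every article* sits inside the complex NP *the report that the scientist rejected every article*.
Since the clause is the complement of a nominal head, the CNPC blocks scope extraction.
There is no licit LF on which *every article* c-commands *two biologists*.

No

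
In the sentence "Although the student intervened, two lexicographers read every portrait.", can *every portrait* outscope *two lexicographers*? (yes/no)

Yes

*every portrait* is a matrix argument; the adjunct is an island but the target quantifier is outside it.
QR within a single clause is free, so the lower quantifier may take scope over the higher one.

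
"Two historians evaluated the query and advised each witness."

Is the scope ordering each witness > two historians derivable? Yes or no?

No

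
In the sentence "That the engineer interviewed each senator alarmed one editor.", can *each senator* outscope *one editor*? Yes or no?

*each senator* sits inside the sentential subject *that the engineer interviewed each senator*.
Subjects — clausal subjects included — are islands for extraction, and QR is no exception.
*each senator* is confined to the island and cannot take scope over *one editor*.

No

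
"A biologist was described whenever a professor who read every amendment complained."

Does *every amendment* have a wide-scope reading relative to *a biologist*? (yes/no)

No

*every amendment* is embedded in the relative clause *who read every amendment*, which is itself inside the adjunct *whenever a professor who read every amendment complained*.
Nested islands: the RC island is itself inside an adjunct island, so wide scope is doubly excluded.
Hence only narrow scope for *every amendment* (under *a biologist*) survives.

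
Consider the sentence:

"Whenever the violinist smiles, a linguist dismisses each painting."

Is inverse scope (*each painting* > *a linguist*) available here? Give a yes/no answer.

Neither queried DP is inside the adjunct, so the adjunct-island constraint does not apply.
Since no island is crossed, the inverse ordering is licensed alongside surface scope.

Yes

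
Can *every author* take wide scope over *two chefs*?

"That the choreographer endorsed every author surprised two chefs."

*every author* sits inside the sentential subject *that the choreographer endorsed every author*.
The Sentential Subject Constraint rules out raising the quantifier out of the that-clause subject.
*every author* is confined to the island and cannot take scope over *two chefs*.

No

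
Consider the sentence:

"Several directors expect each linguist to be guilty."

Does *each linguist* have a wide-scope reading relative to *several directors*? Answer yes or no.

Yes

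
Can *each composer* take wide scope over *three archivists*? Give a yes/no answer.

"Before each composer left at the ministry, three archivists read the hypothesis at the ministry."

No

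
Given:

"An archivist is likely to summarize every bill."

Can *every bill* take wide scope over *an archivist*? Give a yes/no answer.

Yes

*every bill* is the object of the infinitival complement of a raising predicate; raising infinitives are transparent for QR, so the two DPs are in effect clausemates.
Ordinary QR to a clause-peripheral position gives the wide-scope LF for the lower DP.
So *every bill* > *an archivist* is among the available readings.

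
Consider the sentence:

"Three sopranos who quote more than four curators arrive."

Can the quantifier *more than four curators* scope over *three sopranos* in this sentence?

No

*more than four curators* sits inside the relative clause *who quote more than four curators*.
Relative clauses block scope extraction: QR cannot target a position outside the modified NP.
*more than four curators* > *three sopranos* would require crossing that boundary, which is illicit.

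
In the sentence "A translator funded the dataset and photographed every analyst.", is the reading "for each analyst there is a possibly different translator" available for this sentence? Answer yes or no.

No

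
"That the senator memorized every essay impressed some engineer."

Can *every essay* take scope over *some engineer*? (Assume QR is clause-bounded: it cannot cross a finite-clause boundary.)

*every essay* sits inside the sentential subject *that the senator memorized every essay*.
Sentential subjects are islands: a quantifier inside the subject clause cannot raise over the matrix predicate.
So the wide-scope reading for *every essay* is blocked.

No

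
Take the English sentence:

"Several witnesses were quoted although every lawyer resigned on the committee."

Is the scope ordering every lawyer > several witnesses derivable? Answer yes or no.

The target quantifier *every lawyer* is part of the adjunct clause *although every lawyer resigned on the committee*.
The adjunct-island constraint bars QR out of an adverbial clause.
Hence only narrow scope for *every lawyer* (under *several witnesses*) survives.

No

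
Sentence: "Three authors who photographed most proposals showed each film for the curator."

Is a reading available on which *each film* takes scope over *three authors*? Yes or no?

Yes

The relative clause *who photographed most proposals* modifies *three authors*, but *each film* is not inside that relative clause — it is an argument of the matrix verb.
Clause-internal QR can adjoin the lower DP above the subject, yielding the inverse reading.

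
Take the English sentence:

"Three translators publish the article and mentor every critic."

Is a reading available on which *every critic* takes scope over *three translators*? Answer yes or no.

*every critic* is embedded in one conjunct of the coordinate structure (*mentor every critic*).
A quantifier cannot raise out of one conjunct of a coordination across the whole coordinate structure — the CSC applies to QR.
The inverse ordering *every critic* > *three translators* is therefore underivable.

No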